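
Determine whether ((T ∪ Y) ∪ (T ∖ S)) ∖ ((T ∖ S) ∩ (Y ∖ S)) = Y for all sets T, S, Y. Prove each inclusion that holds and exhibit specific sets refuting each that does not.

Forward inclusion. This inclusion fails. Take T = {1}, S = ∅, Y = ∅; then 1 ∈ ((T ∪ Y) ∪ (T ∖ S)) ∖ ((T ∖ S) ∩ (Y ∖ S)) but 1 ∉ Y.

Reverse inclusion. This inclusion fails. Take T = {1}, S = ∅, Y = {1}; then 1 ∈ Y but 1 ∉ ((T ∪ Y) ∪ (T ∖ S)) ∖ ((T ∖ S) ∩ (Y ∖ S)).

Both inclusions fail.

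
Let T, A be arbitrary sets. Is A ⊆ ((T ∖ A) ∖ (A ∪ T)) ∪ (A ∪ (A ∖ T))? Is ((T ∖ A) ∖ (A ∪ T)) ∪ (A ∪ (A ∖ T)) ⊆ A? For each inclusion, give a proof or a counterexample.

The two sets are equal.

Forward inclusion. Let x ∈ A. Then either x ∈ A and x ∉ T; or x ∈ T ∩ A. In each case x ∈ ((T ∖ A) ∖ (A ∪ T)) ∪ (A ∪ (A ∖ T)), so A ⊆ ((T ∖ A) ∖ (A ∪ T)) ∪ (A ∪ (A ∖ T)).

Reverse inclusion. Let x ∈ ((T ∖ A) ∖ (A ∪ T)) ∪ (A ∪ (A ∖ T)). Then either x ∈ A and x ∉ T; or x ∈ T ∩ A. In each case x ∈ A, so ((T ∖ A) ∖ (A ∪ T)) ∪ (A ∪ (A ∖ T)) ⊆ A.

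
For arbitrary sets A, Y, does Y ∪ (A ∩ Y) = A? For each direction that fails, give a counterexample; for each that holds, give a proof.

Both inclusions fail.

Forward inclusion. This inclusion fails. Take A = ∅, Y = {1}; then 1 ∈ Y ∪ (A ∩ Y) but 1 ∉ A.

Reverse inclusion. This inclusion fails. Take A = {1}, Y = ∅; then 1 ∈ A but 1 ∉ Y ∪ (A ∩ Y).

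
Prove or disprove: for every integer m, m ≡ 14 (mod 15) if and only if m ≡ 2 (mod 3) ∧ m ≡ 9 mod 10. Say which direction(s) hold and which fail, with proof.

(←) If m ≡ 2 (mod 3) and m ≡ 9 (mod 10), then by the Chinese remainder theorem m ≡ 29 (mod 30). Since 29 ≡ 14 (mod 15) and 15 ∣ 30, we get m ≡ 14 (mod 15).

(→) This fails: m = 14 gives 14 ≡ 14 (mod 15) but 14 ≡ 4 (mod 10), so the conjunction on the right does not hold.

Only the reverse direction holds.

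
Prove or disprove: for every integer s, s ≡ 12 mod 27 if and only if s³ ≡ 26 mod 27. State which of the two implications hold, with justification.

(⟹) This fails: take s = 12. Then 12 ≡ 12 (mod 27), but 12³ = 1728 ≡ 0 (mod 27), not 26.

(⟸) This fails: take s = 8. Then 8³ = 512 ≡ 26 (mod 27), yet 8 ≡ 8 (mod 27), not 12.

Neither direction holds.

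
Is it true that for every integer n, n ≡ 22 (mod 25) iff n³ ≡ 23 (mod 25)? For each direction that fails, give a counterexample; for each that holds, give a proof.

The biconditional holds.

[⇒] Suppose n ≡ 22 (mod 25). Write n = 25j + 22. Then (25j + 22)³ = 15625j³ + 41250j² + 36300j + 10648 = 25(625j³ + 1650j² + 1452j + 425) + 23, so n³ ≡ 23 (mod 25).

[⇐] Conversely, suppose n³ ≡ 23 (mod 25). The only residue r in {0, …, 24} with r³ ≡ 23 (mod 25) is r = 22, so n ≡ 22 (mod 25).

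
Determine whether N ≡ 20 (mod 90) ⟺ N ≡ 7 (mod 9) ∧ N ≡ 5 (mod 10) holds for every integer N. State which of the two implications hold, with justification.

[⇒] This fails: N = 20 gives 20 ≡ 20 (mod 90) but 20 ≡ 2 (mod 9), so the conjunction on the right does not hold.

[⇐] This fails: N = 25 satisfies both congruences on the right (25 ≡ 7 mod 9 and 25 ≡ 5 mod 10) yet 25 ≡ 25 (mod 90), not 20.

(⇒) fails and (⇐) fails.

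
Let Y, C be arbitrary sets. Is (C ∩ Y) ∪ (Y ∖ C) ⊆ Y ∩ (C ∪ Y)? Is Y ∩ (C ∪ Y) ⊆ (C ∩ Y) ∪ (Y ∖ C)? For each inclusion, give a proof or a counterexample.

Both inclusions hold; the sets are equal.

Reverse inclusion. Let x ∈ Y ∩ (C ∪ Y). Then either x ∈ Y and x ∉ C; or x ∈ Y ∩ C. In each case x ∈ (C ∩ Y) ∪ (Y ∖ C), so Y ∩ (C ∪ Y) ⊆ (C ∩ Y) ∪ (Y ∖ C).

Forward inclusion. Let x ∈ (C ∩ Y) ∪ (Y ∖ C). Then either x ∈ Y and x ∉ C; or x ∈ Y ∩ C. In each case x ∈ Y ∩ (C ∪ Y), so (C ∩ Y) ∪ (Y ∖ C) ⊆ Y ∩ (C ∪ Y).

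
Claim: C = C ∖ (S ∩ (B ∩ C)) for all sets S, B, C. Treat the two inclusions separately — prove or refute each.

(⊆) fails; (⊇) holds.

(⊆) This inclusion fails. Take S = {1}, B = {1}, C = {1}; then 1 ∈ C but 1 ∉ C ∖ (S ∩ (B ∩ C)).

(⊇) Let x ∈ C ∖ (S ∩ (B ∩ C)). Then either x ∈ C and x ∉ S, B; or x ∈ S ∩ C and x ∉ B; or x ∈ B ∩ C and x ∉ S. In each case x ∈ C, so C ∖ (S ∩ (B ∩ C)) ⊆ C.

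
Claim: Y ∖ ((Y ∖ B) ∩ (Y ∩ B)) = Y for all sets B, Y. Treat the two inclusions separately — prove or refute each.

(⊆) Let x ∈ Y ∖ ((Y ∖ B) ∩ (Y ∩ B)). Then either x ∈ Y and x ∉ B; or x ∈ B ∩ Y. In each case x ∈ Y, so Y ∖ ((Y ∖ B) ∩ (Y ∩ B)) ⊆ Y.

(⊇) Let x ∈ Y. Then either x ∈ Y and x ∉ B; or x ∈ B ∩ Y. In each case x ∈ Y ∖ ((Y ∖ B) ∩ (Y ∩ B)), so Y ⊆ Y ∖ ((Y ∖ B) ∩ (Y ∩ B)).

Both inclusions hold; the sets are equal.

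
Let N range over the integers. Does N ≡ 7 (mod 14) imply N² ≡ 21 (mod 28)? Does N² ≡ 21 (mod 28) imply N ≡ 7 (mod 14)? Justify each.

Forward direction. Suppose N ≡ 7 (mod 14). Working modulo 28, N ∈ {7, 21}; for each such r, r² ≡ 21 (mod 28).

Converse. The residues r modulo 28 with r² ≡ 21 (mod 28) are exactly {7, 21}, and each is ≡ 7 (mod 14).

The biconditional holds.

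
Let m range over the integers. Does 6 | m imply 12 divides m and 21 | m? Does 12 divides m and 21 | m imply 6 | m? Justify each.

[⇒] This fails: take m = 6. Certainly 6 ∣ 6, but 12 ∤ 6.

[⇐] Suppose 12 ∣ m and 21 ∣ m. Any common multiple of 12 and 21 is a multiple of their lcm; here lcm(12, 21) = 12·21/gcd(12, 21) = 252/3 = 84, so 84 ∣ m. Since 6 ∣ 84, it follows that 6 ∣ m.

(⇒) fails; (⇐) holds.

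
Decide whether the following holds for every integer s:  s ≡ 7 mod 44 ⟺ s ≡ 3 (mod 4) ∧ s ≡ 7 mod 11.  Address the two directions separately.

Both implications hold.

(←) If s ≡ 3 (mod 4) and s ≡ 7 (mod 11), then by the Chinese remainder theorem s ≡ 7 (mod 44). This is exactly s ≡ 7 (mod 44).

(→) Suppose s ≡ 7 (mod 44); write s = 44j + 7. Since 4 ∣ 44, reducing mod 4 gives s ≡ 7 ≡ 3 (mod 4); since 11 ∣ 44, reducing mod 11 gives s ≡ 7 (mod 11).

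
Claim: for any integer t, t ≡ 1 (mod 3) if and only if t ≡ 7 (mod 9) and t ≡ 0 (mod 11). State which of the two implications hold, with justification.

(⟹) This fails: t = 1 gives 1 ≡ 1 (mod 3) but 1 ≡ 1 (mod 9), so the conjunction on the right does not hold.

(⟸) Conversely, if t ≡ 7 (mod 9) and t ≡ 0 (mod 11), then by the Chinese remainder theorem t ≡ 88 (mod 99). Since 88 ≡ 1 (mod 3) and 3 ∣ 99, we get t ≡ 1 (mod 3).

Only the converse holds.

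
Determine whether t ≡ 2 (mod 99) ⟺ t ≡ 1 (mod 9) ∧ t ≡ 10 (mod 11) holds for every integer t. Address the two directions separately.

Neither direction holds.

[⇒] This fails: t = 2 gives 2 ≡ 2 (mod 99) but 2 ≡ 2 (mod 9), so the conjunction on the right does not hold.

[⇐] This fails: t = 10 satisfies both congruences on the right (10 ≡ 1 mod 9 and 10 ≡ 10 mod 11) yet 10 ≡ 10 (mod 99), not 2.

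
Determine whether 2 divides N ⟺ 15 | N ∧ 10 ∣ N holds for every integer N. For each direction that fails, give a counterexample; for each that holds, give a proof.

Not equivalent: only (⇐) holds.

Forward direction. This fails: take N = 2. Certainly 2 ∣ 2, but 15 ∤ 2.

Converse. Suppose 15 ∣ N and 10 ∣ N. Any common multiple of 15 and 10 is a multiple of their lcm; here lcm(15, 10) = 15·10/gcd(15, 10) = 150/5 = 30, so 30 ∣ N. Since 2 ∣ 30, it follows that 2 ∣ N.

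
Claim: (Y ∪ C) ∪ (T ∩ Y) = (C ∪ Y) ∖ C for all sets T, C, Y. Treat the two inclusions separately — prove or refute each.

(⊆) fails; (⊇) holds.

Forward inclusion. This inclusion fails. Take T = ∅, C = {1}, Y = ∅; then 1 ∈ (Y ∪ C) ∪ (T ∩ Y) but 1 ∉ (C ∪ Y) ∖ C.

Reverse inclusion. Let x ∈ (C ∪ Y) ∖ C. Then either x ∈ Y and x ∉ T, C; or x ∈ T ∩ Y and x ∉ C. In each case x ∈ (Y ∪ C) ∪ (T ∩ Y), so (C ∪ Y) ∖ C ⊆ (Y ∪ C) ∪ (T ∩ Y).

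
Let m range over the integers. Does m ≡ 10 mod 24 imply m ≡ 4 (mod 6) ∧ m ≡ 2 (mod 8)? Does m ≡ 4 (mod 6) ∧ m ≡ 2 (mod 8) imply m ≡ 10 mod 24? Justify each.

Forward direction. Suppose m ≡ 10 (mod 24); write m = 24j + 10. Since 6 ∣ 24, reducing mod 6 gives m ≡ 10 ≡ 4 (mod 6); since 8 ∣ 24, reducing mod 8 gives m ≡ 10 ≡ 2 (mod 8).

Converse. If m ≡ 4 (mod 6) and m ≡ 2 (mod 8), then by the Chinese remainder theorem m ≡ 10 (mod 24). This is exactly m ≡ 10 (mod 24).

Both directions hold; the statement is true.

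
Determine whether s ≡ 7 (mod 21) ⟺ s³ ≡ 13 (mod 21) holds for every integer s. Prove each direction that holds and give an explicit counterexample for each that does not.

Both directions fail.

(⇒) This fails: take s = 7. Then 7 ≡ 7 (mod 21), but 7³ = 343 ≡ 7 (mod 21), not 13.

(⇐) This fails: take s = 10. Then 10³ = 1000 ≡ 13 (mod 21), yet 10 ≡ 10 (mod 21), not 7.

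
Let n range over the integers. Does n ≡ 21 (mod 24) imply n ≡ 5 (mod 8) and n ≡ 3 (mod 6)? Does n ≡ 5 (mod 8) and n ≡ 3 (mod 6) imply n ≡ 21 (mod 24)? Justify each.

Equivalent; both directions hold.

[⇒] Suppose n ≡ 21 (mod 24); write n = 24j + 21. Since 8 ∣ 24, reducing mod 8 gives n ≡ 21 ≡ 5 (mod 8); since 6 ∣ 24, reducing mod 6 gives n ≡ 21 ≡ 3 (mod 6).

[⇐] Conversely, if n ≡ 5 (mod 8) and n ≡ 3 (mod 6), then by the Chinese remainder theorem n ≡ 21 (mod 24). This is exactly n ≡ 21 (mod 24).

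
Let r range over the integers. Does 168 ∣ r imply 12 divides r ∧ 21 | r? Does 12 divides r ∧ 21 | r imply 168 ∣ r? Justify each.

Only the forward implication holds.

(→) If 168 ∣ r, write r = 168q. Since 168 = 14·12, r = 12·(14q), so 12 ∣ r; and since 168 = 8·21, r = 21·(8q), so 21 ∣ r.

(←) This fails: take r = 84. Both 12 ∣ 84 and 21 ∣ 84, yet 84 is not a multiple of 168 (since 84 = 0·168 + 84), so 168 ∤ 84.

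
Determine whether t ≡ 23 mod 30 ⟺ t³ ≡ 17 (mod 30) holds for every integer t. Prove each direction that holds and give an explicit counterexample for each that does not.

(⇒) Suppose t ≡ 23 mod 30. Write t = 30j + 23. Then (30j + 23)³ = 27000j³ + 62100j² + 47610j + 12167 = 30(900j³ + 2070j² + 1587j + 405) + 17, so t³ ≡ 17 (mod 30).

(⇐) Conversely, suppose t³ ≡ 17 (mod 30). The only residue r in {0, …, 29} with r³ ≡ 17 (mod 30) is r = 23, so t ≡ 23 (mod 30).

The biconditional holds.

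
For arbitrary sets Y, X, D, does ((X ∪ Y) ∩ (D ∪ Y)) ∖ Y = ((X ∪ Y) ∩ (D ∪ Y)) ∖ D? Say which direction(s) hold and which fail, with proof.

(⟹) This inclusion fails. Take Y = ∅, X = {1}, D = {1}; then 1 ∈ ((X ∪ Y) ∩ (D ∪ Y)) ∖ Y but 1 ∉ ((X ∪ Y) ∩ (D ∪ Y)) ∖ D.

(⟸) This inclusion fails. Take Y = {1}, X = ∅, D = ∅; then 1 ∈ ((X ∪ Y) ∩ (D ∪ Y)) ∖ D but 1 ∉ ((X ∪ Y) ∩ (D ∪ Y)) ∖ Y.

Both inclusions fail.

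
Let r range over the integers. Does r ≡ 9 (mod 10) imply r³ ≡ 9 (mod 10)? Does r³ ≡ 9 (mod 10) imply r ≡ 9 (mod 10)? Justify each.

The biconditional holds.

(⟸) Suppose r³ ≡ 9 (mod 10). The only residue r in {0, …, 9} with r³ ≡ 9 (mod 10) is r = 9, so r ≡ 9 (mod 10).

(⟹) Suppose r ≡ 9 (mod 10). Write r = 10j + 9. Then (10j + 9)³ = 1000j³ + 2700j² + 2430j + 729 = 10(100j³ + 270j² + 243j + 72) + 9, so r³ ≡ 9 (mod 10).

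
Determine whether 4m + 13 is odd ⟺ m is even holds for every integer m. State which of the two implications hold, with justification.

(⇒) fails; (⇐) holds.

(→) This fails: take m = 3. Then 4m + 13 = 25, which is odd, yet m = 3 is odd, not even.

(←) Suppose m is even. Since 4 is even, 4m is even for every m, so 4m + 13 has the same parity as 13, which is odd. Hence 4m + 13 is odd.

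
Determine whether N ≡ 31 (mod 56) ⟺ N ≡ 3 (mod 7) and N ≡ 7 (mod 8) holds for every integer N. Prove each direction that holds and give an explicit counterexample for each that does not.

Both directions hold; the statement is true.

Forward direction. Suppose N ≡ 31 (mod 56); write N = 56j + 31. Since 7 ∣ 56, reducing mod 7 gives N ≡ 31 ≡ 3 (mod 7); since 8 ∣ 56, reducing mod 8 gives N ≡ 31 ≡ 7 (mod 8).

Converse. If N ≡ 3 (mod 7) and N ≡ 7 (mod 8), then by the Chinese remainder theorem N ≡ 31 (mod 56). This is exactly N ≡ 31 (mod 56).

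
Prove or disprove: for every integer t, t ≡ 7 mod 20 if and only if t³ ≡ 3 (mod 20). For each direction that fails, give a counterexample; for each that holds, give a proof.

Both directions hold; the statement is true.

(⟹) Suppose t ≡ 7 mod 20. Write t = 20j + 7. Then (20j + 7)³ = 8000j³ + 8400j² + 2940j + 343 = 20(400j³ + 420j² + 147j + 17) + 3, so t³ ≡ 3 (mod 20).

(⟸) Conversely, suppose t³ ≡ 3 (mod 20). The only residue r in {0, …, 19} with r³ ≡ 3 (mod 20) is r = 7, so t ≡ 7 (mod 20).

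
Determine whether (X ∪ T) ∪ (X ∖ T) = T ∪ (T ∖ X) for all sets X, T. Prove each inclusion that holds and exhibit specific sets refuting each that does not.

Forward inclusion. This inclusion fails. Take X = {1}, T = ∅; then 1 ∈ (X ∪ T) ∪ (X ∖ T) but 1 ∉ T ∪ (T ∖ X).

Reverse inclusion. Let x ∈ T ∪ (T ∖ X). Then either x ∈ T and x ∉ X; or x ∈ X ∩ T. In each case x ∈ (X ∪ T) ∪ (X ∖ T), so T ∪ (T ∖ X) ⊆ (X ∪ T) ∪ (X ∖ T).

The sets are not equal: only the reverse inclusion holds.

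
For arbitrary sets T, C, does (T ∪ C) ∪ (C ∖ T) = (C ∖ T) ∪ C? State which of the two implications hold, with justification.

(⟹) This inclusion fails. Take T = {1}, C = ∅; then 1 ∈ (T ∪ C) ∪ (C ∖ T) but 1 ∉ (C ∖ T) ∪ C.

(⟸) Let x ∈ (C ∖ T) ∪ C. Then either x ∈ C and x ∉ T; or x ∈ T ∩ C. In each case x ∈ (T ∪ C) ∪ (C ∖ T), so (C ∖ T) ∪ C ⊆ (T ∪ C) ∪ (C ∖ T).

Only the reverse inclusion holds.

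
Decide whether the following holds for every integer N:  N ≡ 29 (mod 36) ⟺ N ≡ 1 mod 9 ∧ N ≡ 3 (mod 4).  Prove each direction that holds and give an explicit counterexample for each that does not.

Forward direction. This fails: N = 29 gives 29 ≡ 29 (mod 36) but 29 ≡ 2 (mod 9), so the conjunction on the right does not hold.

Converse. This fails: N = 19 satisfies both congruences on the right (19 ≡ 1 mod 9 and 19 ≡ 3 mod 4) yet 19 ≡ 19 (mod 36), not 29.

Neither direction holds.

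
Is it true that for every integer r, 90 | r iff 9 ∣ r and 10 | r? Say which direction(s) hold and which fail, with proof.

Forward direction. If 90 ∣ r, write r = 90q. Since 90 = 10·9, r = 9·(10q), so 9 ∣ r; and since 90 = 9·10, r = 10·(9q), so 10 ∣ r.

Converse. Suppose 9 ∣ r and 10 ∣ r. Any common multiple of 9 and 10 is a multiple of their lcm; here gcd(9, 10) = 1, so lcm(9, 10) = 9·10 = 90, so 90 ∣ r.

Both directions hold; the statement is true.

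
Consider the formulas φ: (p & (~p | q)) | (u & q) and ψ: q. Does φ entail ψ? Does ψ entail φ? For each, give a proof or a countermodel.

(⇒) holds; (⇐) fails.

(←) This fails. Under u = F, p = F, q = T, the left side is false but the right side is true.

(→) Assume the antecedent. If u is true, the antecedent forces (u = T, p = F, q = T) or (u = T, p = T, q = T), and q holds there. If u is false, the antecedent forces (u = F, p = T, q = T), and q holds there. Either way q holds.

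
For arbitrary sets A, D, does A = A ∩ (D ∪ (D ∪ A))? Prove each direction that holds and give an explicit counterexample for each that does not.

(⊆) Let x ∈ A. Then either x ∈ A and x ∉ D; or x ∈ A ∩ D. In each case x ∈ A ∩ (D ∪ (D ∪ A)), so A ⊆ A ∩ (D ∪ (D ∪ A)).

(⊇) Let x ∈ A ∩ (D ∪ (D ∪ A)). Then either x ∈ A and x ∉ D; or x ∈ A ∩ D. In each case x ∈ A, so A ∩ (D ∪ (D ∪ A)) ⊆ A.

Both inclusions hold; the sets are equal.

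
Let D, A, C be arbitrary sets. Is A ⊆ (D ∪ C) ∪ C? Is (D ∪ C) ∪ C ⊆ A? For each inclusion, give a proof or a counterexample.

Both inclusions fail.

(⊆) This inclusion fails. Take D = ∅, A = {1}, C = ∅; then 1 ∈ A but 1 ∉ (D ∪ C) ∪ C.

(⊇) This inclusion fails. Take D = {1}, A = ∅, C = ∅; then 1 ∈ (D ∪ C) ∪ C but 1 ∉ A.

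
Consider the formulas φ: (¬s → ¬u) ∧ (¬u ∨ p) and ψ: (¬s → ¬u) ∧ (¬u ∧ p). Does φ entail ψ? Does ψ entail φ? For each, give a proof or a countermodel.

(→) This fails. Under u = F, s = F, p = F, the left side is true but the right side is false.

(←) Assume the antecedent. If u is true, the antecedent cannot hold. If u is false, (¬s → ¬u) ∧ (¬u ∨ p) reduces to true regardless of the other variables. Either way (¬s → ¬u) ∧ (¬u ∨ p) holds.

(⇒) fails; (⇐) holds.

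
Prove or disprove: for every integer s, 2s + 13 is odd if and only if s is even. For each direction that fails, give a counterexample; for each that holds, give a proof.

Only the converse holds.

[⇒] This fails: take s = 5. Then 2s + 13 = 23, which is odd, yet s = 5 is odd, not even.

[⇐] Suppose s is even. Since 2 is even, 2s is even for every s, so 2s + 13 has the same parity as 13, which is odd. Hence 2s + 13 is odd.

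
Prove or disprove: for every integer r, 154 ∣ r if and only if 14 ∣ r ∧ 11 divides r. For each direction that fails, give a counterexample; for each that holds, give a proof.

[⇒] If 154 ∣ r, write r = 154q. Since 154 = 11·14, r = 14·(11q), so 14 ∣ r; and since 154 = 14·11, r = 11·(14q), so 11 ∣ r.

[⇐] Suppose 14 ∣ r and 11 ∣ r. Any common multiple of 14 and 11 is a multiple of their lcm; here gcd(14, 11) = 1, so lcm(14, 11) = 14·11 = 154, so 154 ∣ r.

Both directions hold.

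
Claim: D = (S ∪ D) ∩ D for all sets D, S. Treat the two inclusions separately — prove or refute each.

The two sets are equal.

(⟹) Let x ∈ D. Then either x ∈ D and x ∉ S; or x ∈ D ∩ S. In each case x ∈ (S ∪ D) ∩ D, so D ⊆ (S ∪ D) ∩ D.

(⟸) Let x ∈ (S ∪ D) ∩ D. Then either x ∈ D and x ∉ S; or x ∈ D ∩ S. In each case x ∈ D, so (S ∪ D) ∩ D ⊆ D.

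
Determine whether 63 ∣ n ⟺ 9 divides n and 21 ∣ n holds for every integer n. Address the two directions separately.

Both implications hold.

[⇒] If 63 ∣ n, write n = 63q. Since 63 = 7·9, n = 9·(7q), so 9 ∣ n; and since 63 = 3·21, n = 21·(3q), so 21 ∣ n.

[⇐] Suppose 9 ∣ n and 21 ∣ n. Any common multiple of 9 and 21 is a multiple of their lcm; here lcm(9, 21) = 9·21/gcd(9, 21) = 189/3 = 63, so 63 ∣ n.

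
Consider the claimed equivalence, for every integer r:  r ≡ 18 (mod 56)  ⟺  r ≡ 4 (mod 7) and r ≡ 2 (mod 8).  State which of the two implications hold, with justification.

Equivalent; both directions hold.

(⇐) If r ≡ 4 (mod 7) and r ≡ 2 (mod 8), then by the Chinese remainder theorem r ≡ 18 (mod 56). This is exactly r ≡ 18 (mod 56).

(⇒) Suppose r ≡ 18 (mod 56); write r = 56j + 18. Since 7 ∣ 56, reducing mod 7 gives r ≡ 18 ≡ 4 (mod 7); since 8 ∣ 56, reducing mod 8 gives r ≡ 18 ≡ 2 (mod 8).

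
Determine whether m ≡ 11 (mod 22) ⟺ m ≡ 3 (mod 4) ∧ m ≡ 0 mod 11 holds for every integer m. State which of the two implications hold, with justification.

(⇒) This fails: m = 33 gives 33 ≡ 11 (mod 22) but 33 ≡ 1 (mod 4), so the conjunction on the right does not hold.

(⇐) Conversely, if m ≡ 3 (mod 4) and m ≡ 0 (mod 11), then by the Chinese remainder theorem m ≡ 11 (mod 44). Since 11 ≡ 11 (mod 22) and 22 ∣ 44, we get m ≡ 11 (mod 22).

Only the converse holds.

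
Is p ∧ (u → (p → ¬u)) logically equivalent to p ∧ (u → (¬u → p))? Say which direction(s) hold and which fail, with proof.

The forward direction holds; the converse fails.

(→) Assume the antecedent. If p is true, p ∧ (u → (¬u → p)) reduces to true regardless of the other variables. If p is false, the antecedent cannot hold. Either way p ∧ (u → (¬u → p)) holds.

(←) This fails. Under p = T, u = T, the left side is false but the right side is true.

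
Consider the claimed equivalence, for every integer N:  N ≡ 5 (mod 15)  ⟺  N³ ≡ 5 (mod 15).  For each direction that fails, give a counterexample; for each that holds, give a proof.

(⇒) Suppose N ≡ 5 (mod 15). Write N = 15j + 5. Then (15j + 5)³ = 3375j³ + 3375j² + 1125j + 125 = 15(225j³ + 225j² + 75j + 8) + 5, so N³ ≡ 5 (mod 15).

(⇐) Conversely, suppose N³ ≡ 5 (mod 15). The only residue r in {0, …, 14} with r³ ≡ 5 (mod 15) is r = 5, so N ≡ 5 (mod 15).

Both directions hold.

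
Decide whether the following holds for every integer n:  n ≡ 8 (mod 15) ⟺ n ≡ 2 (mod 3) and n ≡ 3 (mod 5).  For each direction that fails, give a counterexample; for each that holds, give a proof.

Both directions hold.

(⇒) Suppose n ≡ 8 (mod 15); write n = 15j + 8. Since 3 ∣ 15, reducing mod 3 gives n ≡ 8 ≡ 2 (mod 3); since 5 ∣ 15, reducing mod 5 gives n ≡ 8 ≡ 3 (mod 5).

(⇐) Conversely, if n ≡ 2 (mod 3) and n ≡ 3 (mod 5), then by the Chinese remainder theorem n ≡ 8 (mod 15). This is exactly n ≡ 8 (mod 15).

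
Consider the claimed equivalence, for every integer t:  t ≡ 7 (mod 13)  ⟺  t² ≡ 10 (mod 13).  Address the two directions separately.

(→) Suppose t ≡ 7 (mod 13). Write t = 13j + 7. Then (13j + 7)² = 169j² + 182j + 49 = 13(13j² + 14j + 3) + 10, so t² ≡ 10 (mod 13).

(←) This fails: take t = 6. Then 6² = 36 ≡ 10 (mod 13), yet 6 ≡ 6 (mod 13), not 7.

Not equivalent: only (⇒) holds.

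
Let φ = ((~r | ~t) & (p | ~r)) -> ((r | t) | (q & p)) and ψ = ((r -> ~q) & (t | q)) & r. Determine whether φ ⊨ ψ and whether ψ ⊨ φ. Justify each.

Not equivalent: only (⇐) holds.

[⇒] This fails. Under p = T, q = T, r = F, t = F, the left side is true but the right side is false.

[⇐] Assume the antecedent. If p is true, the antecedent forces (p = T, q = F, r = T, t = T), and the consequent holds there. If p is false, the antecedent forces (p = F, q = F, r = T, t = T), and the consequent holds there. Either way the consequent holds.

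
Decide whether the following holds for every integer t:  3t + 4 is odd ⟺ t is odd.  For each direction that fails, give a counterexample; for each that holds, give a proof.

(→) Suppose 3t + 4 is odd. Since 3 is odd, 3t and t have the same parity, so 3t + 4 ≡ t + 4 (mod 2). As 4 is even, 3t + 4 is odd exactly when t is odd. Thus t is odd.

(←) Conversely, suppose t is odd; write t = 2j + 1. Then 3t + 4 = 3·(2j + 1) + 4 = 2·3j + 7, which is odd.

The biconditional holds.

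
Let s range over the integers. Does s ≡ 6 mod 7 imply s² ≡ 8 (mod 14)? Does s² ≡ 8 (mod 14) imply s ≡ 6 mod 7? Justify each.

[⇒] This fails: take s = 13. Then 13 ≡ 6 (mod 7), but 13² = 169 ≡ 1 (mod 14), not 8.

[⇐] This fails: take s = 8. Then 8² = 64 ≡ 8 (mod 14), yet 8 ≡ 1 (mod 7), not 6.

Neither implication holds.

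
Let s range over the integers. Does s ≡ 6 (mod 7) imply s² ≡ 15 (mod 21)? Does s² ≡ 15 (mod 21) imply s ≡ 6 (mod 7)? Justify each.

Forward direction. This fails: take s = 13. Then 13 ≡ 6 (mod 7), but 13² = 169 ≡ 1 (mod 21), not 15.

Converse. This fails: take s = 15. Then 15² = 225 ≡ 15 (mod 21), yet 15 ≡ 1 (mod 7), not 6.

Both directions fail.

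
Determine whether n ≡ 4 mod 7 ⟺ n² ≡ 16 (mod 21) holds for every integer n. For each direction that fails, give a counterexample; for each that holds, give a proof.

Neither direction holds.

(→) This fails: take n = 18. Then 18 ≡ 4 (mod 7), but 18² = 324 ≡ 9 (mod 21), not 16.

(←) This fails: take n = 10. Then 10² = 100 ≡ 16 (mod 21), yet 10 ≡ 3 (mod 7), not 4.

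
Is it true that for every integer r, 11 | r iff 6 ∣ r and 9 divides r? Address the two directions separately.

Both directions fail.

[⇒] This fails: take r = 11. Certainly 11 ∣ 11, but 6 ∤ 11.

[⇐] This fails: take r = 18. Both 6 ∣ 18 and 9 ∣ 18, yet 18 is not a multiple of 11 (since 18 = 1·11 + 7), so 11 ∤ 18.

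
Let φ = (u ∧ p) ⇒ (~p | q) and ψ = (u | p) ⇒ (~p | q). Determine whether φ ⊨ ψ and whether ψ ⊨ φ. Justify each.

(⇐) Assume the antecedent. If q is true, (u ∧ p) ⇒ (~p | q) reduces to true regardless of the other variables. If q is false, the antecedent forces (q = F, p = F, u = F) or (q = F, p = F, u = T), and (u ∧ p) ⇒ (~p | q) holds there. Either way (u ∧ p) ⇒ (~p | q) holds.

(⇒) This fails. Under q = F, p = T, u = F, the left side is true but the right side is false.

Only the converse holds.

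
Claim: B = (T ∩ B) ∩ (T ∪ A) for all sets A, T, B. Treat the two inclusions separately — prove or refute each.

Forward inclusion. This inclusion fails. Take A = ∅, T = ∅, B = {1}; then 1 ∈ B but 1 ∉ (T ∩ B) ∩ (T ∪ A).

Reverse inclusion. Let x ∈ (T ∩ B) ∩ (T ∪ A). Then either x ∈ T ∩ B and x ∉ A; or x ∈ A ∩ T ∩ B. In each case x ∈ B, so (T ∩ B) ∩ (T ∪ A) ⊆ B.

Only the reverse inclusion holds.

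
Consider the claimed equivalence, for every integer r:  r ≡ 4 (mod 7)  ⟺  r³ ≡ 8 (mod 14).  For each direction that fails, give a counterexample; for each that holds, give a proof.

[⇒] This fails: take r = 11. Then 11 ≡ 4 (mod 7), but 11³ = 1331 ≡ 1 (mod 14), not 8.

[⇐] This fails: take r = 2. Then 2³ = 8 ≡ 8 (mod 14), yet 2 ≡ 2 (mod 7), not 4.

Neither direction holds.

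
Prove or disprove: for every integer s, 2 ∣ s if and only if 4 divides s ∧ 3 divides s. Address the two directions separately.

Converse. Suppose 4 ∣ s and 3 ∣ s. Any common multiple of 4 and 3 is a multiple of their lcm; here gcd(4, 3) = 1, so lcm(4, 3) = 4·3 = 12, so 12 ∣ s. Since 2 ∣ 12, it follows that 2 ∣ s.

Forward direction. This fails: take s = 2. Certainly 2 ∣ 2, but 4 ∤ 2.

The forward direction fails; the converse holds.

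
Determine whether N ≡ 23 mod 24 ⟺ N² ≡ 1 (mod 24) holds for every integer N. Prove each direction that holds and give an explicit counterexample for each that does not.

(⇒) holds; (⇐) fails.

Forward direction. Suppose N ≡ 23 mod 24. Write N = 24j + 23. Then (24j + 23)² = 576j² + 1104j + 529 = 24(24j² + 46j + 22) + 1, so N² ≡ 1 (mod 24).

Converse. This fails: take N = 1. Then 1² = 1 ≡ 1 (mod 24), yet 1 ≡ 1 (mod 24), not 23.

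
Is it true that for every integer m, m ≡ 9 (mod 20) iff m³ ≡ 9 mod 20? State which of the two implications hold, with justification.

(→) Suppose m ≡ 9 (mod 20). Write m = 20j + 9. Then (20j + 9)³ = 8000j³ + 10800j² + 4860j + 729 = 20(400j³ + 540j² + 243j + 36) + 9, so m³ ≡ 9 (mod 20).

(←) Conversely, suppose m³ ≡ 9 (mod 20). The only residue r in {0, …, 19} with r³ ≡ 9 (mod 20) is r = 9, so m ≡ 9 (mod 20).

Both directions hold.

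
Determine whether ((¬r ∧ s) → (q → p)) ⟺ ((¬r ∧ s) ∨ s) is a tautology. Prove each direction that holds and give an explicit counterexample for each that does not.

(⇒) This fails. Under s = F, q = F, r = F, p = F, the left side is true but the right side is false.

(⇐) This fails. Under s = T, q = T, r = F, p = F, the left side is false but the right side is true.

Neither direction holds.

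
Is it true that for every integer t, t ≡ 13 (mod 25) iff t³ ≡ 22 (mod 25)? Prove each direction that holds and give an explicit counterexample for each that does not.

The biconditional holds.

[⇐] Suppose t³ ≡ 22 (mod 25). The only residue r in {0, …, 24} with r³ ≡ 22 (mod 25) is r = 13, so t ≡ 13 (mod 25).

[⇒] Suppose t ≡ 13 (mod 25). Write t = 25j + 13. Then (25j + 13)³ = 15625j³ + 24375j² + 12675j + 2197 = 25(625j³ + 975j² + 507j + 87) + 22, so t³ ≡ 22 (mod 25).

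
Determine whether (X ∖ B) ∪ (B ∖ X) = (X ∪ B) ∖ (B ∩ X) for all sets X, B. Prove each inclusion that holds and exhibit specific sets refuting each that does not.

(⊆) Let x ∈ (X ∖ B) ∪ (B ∖ X). Then either x ∈ X and x ∉ B; or x ∈ B and x ∉ X. In each case x ∈ (X ∪ B) ∖ (B ∩ X), so (X ∖ B) ∪ (B ∖ X) ⊆ (X ∪ B) ∖ (B ∩ X).

(⊇) Let x ∈ (X ∪ B) ∖ (B ∩ X). Then either x ∈ X and x ∉ B; or x ∈ B and x ∉ X. In each case x ∈ (X ∖ B) ∪ (B ∖ X), so (X ∪ B) ∖ (B ∩ X) ⊆ (X ∖ B) ∪ (B ∖ X).

Both inclusions hold.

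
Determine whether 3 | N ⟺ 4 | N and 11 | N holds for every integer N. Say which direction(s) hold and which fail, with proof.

[⇒] This fails: take N = 3. Certainly 3 ∣ 3, but 4 ∤ 3.

[⇐] This fails: take N = 44. Both 4 ∣ 44 and 11 ∣ 44, yet 44 is not a multiple of 3 (since 44 = 14·3 + 2), so 3 ∤ 44.

Neither implication holds.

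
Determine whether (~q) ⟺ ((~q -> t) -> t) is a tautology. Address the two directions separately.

(⇐) This fails. Under q = T, t = T, the left side is false but the right side is true.

(⇒) Assume the antecedent. If q is true, the antecedent cannot hold. If q is false, (~q -> t) -> t reduces to true regardless of the other variables. Either way (~q -> t) -> t holds.

Only the forward implication holds.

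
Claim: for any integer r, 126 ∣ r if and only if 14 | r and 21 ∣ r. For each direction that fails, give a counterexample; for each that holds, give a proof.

Forward direction. If 126 ∣ r, write r = 126q. Since 126 = 9·14, r = 14·(9q), so 14 ∣ r; and since 126 = 6·21, r = 21·(6q), so 21 ∣ r.

Converse. This fails: take r = 42. Both 14 ∣ 42 and 21 ∣ 42, yet 42 is not a multiple of 126 (since 42 = 0·126 + 42), so 126 ∤ 42.

(⇒) holds; (⇐) fails.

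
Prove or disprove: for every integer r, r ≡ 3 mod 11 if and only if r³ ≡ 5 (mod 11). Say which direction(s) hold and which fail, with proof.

Both directions hold.

(→) Suppose r ≡ 3 mod 11. Write r = 11j + 3. Then (11j + 3)³ = 1331j³ + 1089j² + 297j + 27 = 11(121j³ + 99j² + 27j + 2) + 5, so r³ ≡ 5 (mod 11).

(←) Conversely, suppose r³ ≡ 5 (mod 11). The only residue r in {0, …, 10} with r³ ≡ 5 (mod 11) is r = 3, so r ≡ 3 (mod 11).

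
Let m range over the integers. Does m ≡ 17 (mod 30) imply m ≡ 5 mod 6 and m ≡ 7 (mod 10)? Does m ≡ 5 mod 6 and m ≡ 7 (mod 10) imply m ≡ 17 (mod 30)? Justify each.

[⇒] Suppose m ≡ 17 (mod 30); write m = 30j + 17. Since 6 ∣ 30, reducing mod 6 gives m ≡ 17 ≡ 5 (mod 6); since 10 ∣ 30, reducing mod 10 gives m ≡ 17 ≡ 7 (mod 10).

[⇐] Conversely, if m ≡ 5 (mod 6) and m ≡ 7 (mod 10), then by the Chinese remainder theorem m ≡ 17 (mod 30). This is exactly m ≡ 17 (mod 30).

Both directions hold.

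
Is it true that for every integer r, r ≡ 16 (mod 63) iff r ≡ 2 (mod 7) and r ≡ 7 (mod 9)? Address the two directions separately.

The biconditional holds.

[⇒] Suppose r ≡ 16 (mod 63); write r = 63j + 16. Since 7 ∣ 63, reducing mod 7 gives r ≡ 16 ≡ 2 (mod 7); since 9 ∣ 63, reducing mod 9 gives r ≡ 16 ≡ 7 (mod 9).

[⇐] Conversely, if r ≡ 2 (mod 7) and r ≡ 7 (mod 9), then by the Chinese remainder theorem r ≡ 16 (mod 63). This is exactly r ≡ 16 (mod 63).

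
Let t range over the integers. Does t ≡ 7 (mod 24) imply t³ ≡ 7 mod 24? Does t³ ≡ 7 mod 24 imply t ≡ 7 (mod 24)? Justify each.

Equivalent; both directions hold.

[⇐] Suppose t³ ≡ 7 (mod 24). The only residue r in {0, …, 23} with r³ ≡ 7 (mod 24) is r = 7, so t ≡ 7 (mod 24).

[⇒] Suppose t ≡ 7 (mod 24). Write t = 24j + 7. Then (24j + 7)³ = 13824j³ + 12096j² + 3528j + 343 = 24(576j³ + 504j² + 147j + 14) + 7, so t³ ≡ 7 (mod 24).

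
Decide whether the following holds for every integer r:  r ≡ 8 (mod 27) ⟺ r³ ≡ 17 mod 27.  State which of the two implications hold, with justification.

Neither direction holds.

Forward direction. This fails: take r = 8. Then 8 ≡ 8 (mod 27), but 8³ = 512 ≡ 26 (mod 27), not 17.

Converse. This fails: take r = 5. Then 5³ = 125 ≡ 17 (mod 27), yet 5 ≡ 5 (mod 27), not 8.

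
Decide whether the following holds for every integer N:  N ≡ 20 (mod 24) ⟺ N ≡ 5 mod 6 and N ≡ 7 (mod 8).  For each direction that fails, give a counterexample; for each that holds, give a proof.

(⟹) This fails: N = 20 gives 20 ≡ 20 (mod 24) but 20 ≡ 2 (mod 6), so the conjunction on the right does not hold.

(⟸) This fails: N = 23 satisfies both congruences on the right (23 ≡ 5 mod 6 and 23 ≡ 7 mod 8) yet 23 ≡ 23 (mod 24), not 20.

Both directions fail.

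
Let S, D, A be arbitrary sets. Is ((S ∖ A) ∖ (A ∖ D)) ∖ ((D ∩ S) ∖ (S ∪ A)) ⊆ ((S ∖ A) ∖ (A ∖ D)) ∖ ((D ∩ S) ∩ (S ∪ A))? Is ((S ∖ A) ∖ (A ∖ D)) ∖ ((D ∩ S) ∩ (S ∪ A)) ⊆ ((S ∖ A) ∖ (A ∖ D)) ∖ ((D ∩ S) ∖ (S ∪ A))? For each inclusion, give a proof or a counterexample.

The sets are not equal: only the reverse inclusion holds.

Forward inclusion. This inclusion fails. Take S = {1}, D = {1}, A = ∅; then 1 ∈ ((S ∖ A) ∖ (A ∖ D)) ∖ ((D ∩ S) ∖ (S ∪ A)) but 1 ∉ ((S ∖ A) ∖ (A ∖ D)) ∖ ((D ∩ S) ∩ (S ∪ A)).

Reverse inclusion. Let x ∈ ((S ∖ A) ∖ (A ∖ D)) ∖ ((D ∩ S) ∩ (S ∪ A)). Then x ∈ S and x ∉ D, A, from which x ∈ ((S ∖ A) ∖ (A ∖ D)) ∖ ((D ∩ S) ∖ (S ∪ A)).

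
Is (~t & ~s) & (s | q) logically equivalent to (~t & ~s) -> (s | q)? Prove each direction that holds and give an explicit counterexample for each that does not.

Converse. This fails. Under t = T, q = F, s = F, the left side is false but the right side is true.

Forward direction. Assume the antecedent. If t is true, the antecedent cannot hold. If t is false, the antecedent forces (t = F, q = T, s = F), and (~t & ~s) -> (s | q) holds there. Either way (~t & ~s) -> (s | q) holds.

Only the forward direction holds.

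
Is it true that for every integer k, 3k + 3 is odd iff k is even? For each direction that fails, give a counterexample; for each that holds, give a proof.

The biconditional holds.

(⟹) Suppose 3k + 3 is odd. Since 3 is odd, 3k and k have the same parity, so 3k + 3 ≡ k + 3 (mod 2). As 3 is odd, 3k + 3 is odd exactly when k is even. Thus k is even.

(⟸) Conversely, suppose k is even; write k = 2j. Then 3k + 3 = 3·(2j) + 3 = 2·3j + 3, which is odd.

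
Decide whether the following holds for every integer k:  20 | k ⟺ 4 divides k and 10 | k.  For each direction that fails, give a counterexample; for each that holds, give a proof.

(⇒) If 20 ∣ k, write k = 20q. Since 20 = 5·4, k = 4·(5q), so 4 ∣ k; and since 20 = 2·10, k = 10·(2q), so 10 ∣ k.

(⇐) Suppose 4 ∣ k and 10 ∣ k. Any common multiple of 4 and 10 is a multiple of their lcm; here lcm(4, 10) = 4·10/gcd(4, 10) = 40/2 = 20, so 20 ∣ k.

Both directions hold; the statement is true.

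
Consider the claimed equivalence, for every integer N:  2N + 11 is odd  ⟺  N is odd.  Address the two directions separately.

(⇐) Suppose N is odd. Since 2 is even, 2N is even for every N, so 2N + 11 has the same parity as 11, which is odd. Hence 2N + 11 is odd.

(⇒) This fails: take N = 0. Then 2N + 11 = 11, which is odd, yet N = 0 is even, not odd.

Only the converse holds.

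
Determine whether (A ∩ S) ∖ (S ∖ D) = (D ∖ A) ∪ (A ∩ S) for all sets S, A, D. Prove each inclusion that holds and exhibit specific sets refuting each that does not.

Forward inclusion. Let x ∈ (A ∩ S) ∖ (S ∖ D). Then x ∈ S ∩ A ∩ D, from which x ∈ (D ∖ A) ∪ (A ∩ S).

Reverse inclusion. This inclusion fails. Take S = {1}, A = {1}, D = ∅; then 1 ∈ (D ∖ A) ∪ (A ∩ S) but 1 ∉ (A ∩ S) ∖ (S ∖ D).

(⊆) holds; (⊇) fails.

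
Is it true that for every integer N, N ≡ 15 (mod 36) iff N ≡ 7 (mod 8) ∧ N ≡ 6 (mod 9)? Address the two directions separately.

(←) If N ≡ 7 (mod 8) and N ≡ 6 (mod 9), then by the Chinese remainder theorem N ≡ 15 (mod 72). Since 15 ≡ 15 (mod 36) and 36 ∣ 72, we get N ≡ 15 (mod 36).

(→) This fails: N = 51 gives 51 ≡ 15 (mod 36) but 51 ≡ 3 (mod 8), so the conjunction on the right does not hold.

(⇒) fails; (⇐) holds.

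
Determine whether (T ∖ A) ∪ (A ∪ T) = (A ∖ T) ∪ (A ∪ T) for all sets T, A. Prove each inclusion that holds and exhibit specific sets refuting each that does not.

Both inclusions hold; the sets are equal.

(⟹) Let x ∈ (T ∖ A) ∪ (A ∪ T). Then either x ∈ T and x ∉ A; or x ∈ A and x ∉ T; or x ∈ T ∩ A. In each case x ∈ (A ∖ T) ∪ (A ∪ T), so (T ∖ A) ∪ (A ∪ T) ⊆ (A ∖ T) ∪ (A ∪ T).

(⟸) Let x ∈ (A ∖ T) ∪ (A ∪ T). Then either x ∈ T and x ∉ A; or x ∈ A and x ∉ T; or x ∈ T ∩ A. In each case x ∈ (T ∖ A) ∪ (A ∪ T), so (A ∖ T) ∪ (A ∪ T) ⊆ (T ∖ A) ∪ (A ∪ T).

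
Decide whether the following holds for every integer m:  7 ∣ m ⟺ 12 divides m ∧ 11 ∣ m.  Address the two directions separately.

(⇒) fails and (⇐) fails.

[⇒] This fails: take m = 7. Certainly 7 ∣ 7, but 12 ∤ 7.

[⇐] This fails: take m = 132. Both 12 ∣ 132 and 11 ∣ 132, yet 132 is not a multiple of 7 (since 132 = 18·7 + 6), so 7 ∤ 132.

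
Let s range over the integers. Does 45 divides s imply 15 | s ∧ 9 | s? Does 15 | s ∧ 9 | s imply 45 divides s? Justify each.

Equivalent; both directions hold.

Forward direction. If 45 ∣ s, write s = 45q. Since 45 = 3·15, s = 15·(3q), so 15 ∣ s; and since 45 = 5·9, s = 9·(5q), so 9 ∣ s.

Converse. Suppose 15 ∣ s and 9 ∣ s. Any common multiple of 15 and 9 is a multiple of their lcm; here lcm(15, 9) = 15·9/gcd(15, 9) = 135/3 = 45, so 45 ∣ s.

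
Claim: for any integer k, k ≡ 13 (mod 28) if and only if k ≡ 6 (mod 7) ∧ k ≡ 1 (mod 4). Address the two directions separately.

(⟹) Suppose k ≡ 13 (mod 28); write k = 28j + 13. Since 7 ∣ 28, reducing mod 7 gives k ≡ 13 ≡ 6 (mod 7); since 4 ∣ 28, reducing mod 4 gives k ≡ 13 ≡ 1 (mod 4).

(⟸) Conversely, if k ≡ 6 (mod 7) and k ≡ 1 (mod 4), then by the Chinese remainder theorem k ≡ 13 (mod 28). This is exactly k ≡ 13 (mod 28).

Equivalent; both directions hold.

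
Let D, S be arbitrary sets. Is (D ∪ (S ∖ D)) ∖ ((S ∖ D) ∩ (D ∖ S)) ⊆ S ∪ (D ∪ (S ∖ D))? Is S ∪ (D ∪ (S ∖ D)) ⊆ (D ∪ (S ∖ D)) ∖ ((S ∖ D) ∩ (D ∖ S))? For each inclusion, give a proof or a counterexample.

The two sets are equal.

(⊆) Let x ∈ (D ∪ (S ∖ D)) ∖ ((S ∖ D) ∩ (D ∖ S)). Then either x ∈ D and x ∉ S; or x ∈ S and x ∉ D; or x ∈ D ∩ S. In each case x ∈ S ∪ (D ∪ (S ∖ D)), so (D ∪ (S ∖ D)) ∖ ((S ∖ D) ∩ (D ∖ S)) ⊆ S ∪ (D ∪ (S ∖ D)).

(⊇) Let x ∈ S ∪ (D ∪ (S ∖ D)). Then either x ∈ D and x ∉ S; or x ∈ S and x ∉ D; or x ∈ D ∩ S. In each case x ∈ (D ∪ (S ∖ D)) ∖ ((S ∖ D) ∩ (D ∖ S)), so S ∪ (D ∪ (S ∖ D)) ⊆ (D ∪ (S ∖ D)) ∖ ((S ∖ D) ∩ (D ∖ S)).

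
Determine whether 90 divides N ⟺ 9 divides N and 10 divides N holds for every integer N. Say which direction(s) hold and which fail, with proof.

Equivalent; both directions hold.

(→) If 90 ∣ N, write N = 90q. Since 90 = 10·9, N = 9·(10q), so 9 ∣ N; and since 90 = 9·10, N = 10·(9q), so 10 ∣ N.

(←) Suppose 9 ∣ N and 10 ∣ N. Any common multiple of 9 and 10 is a multiple of their lcm; here gcd(9, 10) = 1, so lcm(9, 10) = 9·10 = 90, so 90 ∣ N.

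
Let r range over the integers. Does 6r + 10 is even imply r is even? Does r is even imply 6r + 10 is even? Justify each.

(⟸) Suppose r is even. Since 6 is even, 6r is even for every r, so 6r + 10 has the same parity as 10, which is even. Hence 6r + 10 is even.

(⟹) This fails: take r = 3. Then 6r + 10 = 28, which is even, yet r = 3 is odd, not even.

The forward direction fails; the converse holds.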